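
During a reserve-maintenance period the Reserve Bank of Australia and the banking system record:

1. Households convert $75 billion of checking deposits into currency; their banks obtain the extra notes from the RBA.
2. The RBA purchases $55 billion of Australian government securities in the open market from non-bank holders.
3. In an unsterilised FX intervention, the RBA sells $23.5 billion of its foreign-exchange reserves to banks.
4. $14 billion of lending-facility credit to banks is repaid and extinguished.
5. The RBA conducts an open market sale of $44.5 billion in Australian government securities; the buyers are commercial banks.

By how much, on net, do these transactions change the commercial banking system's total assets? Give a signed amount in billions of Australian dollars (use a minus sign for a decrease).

RBA balance sheet:
  Assets:      Securities +$10.5B, Loans to banks −$14B, Foreign assets −$23.5B
  Liabilities: Bank reserves −$102B, Currency in circulation +$75B
Commercial banking system:
  Assets:      Reserves at CB −$102B, Securities +$44.5B, Foreign assets +$23.5B
  Liabilities: Checkable deposits −$20B, Borrowings from CB −$14B
Change in total bank assets = -$34 billion.

-$34 billion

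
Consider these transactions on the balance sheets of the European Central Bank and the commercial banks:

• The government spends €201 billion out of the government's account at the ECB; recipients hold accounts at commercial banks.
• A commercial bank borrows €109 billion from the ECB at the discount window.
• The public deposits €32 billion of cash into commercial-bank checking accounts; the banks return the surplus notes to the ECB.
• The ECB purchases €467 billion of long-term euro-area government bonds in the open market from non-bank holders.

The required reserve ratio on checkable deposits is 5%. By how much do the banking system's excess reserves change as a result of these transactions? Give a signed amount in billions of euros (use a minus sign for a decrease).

Government spending €201 billion: reserves +€201B, deposits +€201B.
Discount-window loan €109 billion: reserves +€109B, deposits 0.
Currency deposit €32 billion: reserves +€32B, deposits +€32B.
Asset purchase (from non-banks) €467 billion: reserves +€467B, deposits +€467B.
Totals: Δreserves = +€809B, Δdeposits = +€700B.
Δrequired reserves = 5% × +€700B = +€35B.
Δexcess reserves = Δreserves − Δrequired = +€809B − (+€35B) = +€774 billion.

+€774 billion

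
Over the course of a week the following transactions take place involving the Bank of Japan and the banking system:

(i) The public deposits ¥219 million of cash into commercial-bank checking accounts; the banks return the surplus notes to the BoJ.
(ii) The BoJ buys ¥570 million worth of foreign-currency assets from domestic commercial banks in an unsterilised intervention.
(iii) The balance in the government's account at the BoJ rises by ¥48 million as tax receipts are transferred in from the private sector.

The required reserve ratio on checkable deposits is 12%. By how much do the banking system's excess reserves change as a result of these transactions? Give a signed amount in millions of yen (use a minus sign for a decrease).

+¥720.48 million

Currency deposit ¥219 million: reserves +¥219M, deposits +¥219M.
FX purchase ¥570 million: reserves +¥570M, deposits 0.
Government account inflow ¥48 million: reserves −¥48M, deposits −¥48M.
Totals: Δreserves = +¥741M, Δdeposits = +¥171M.
Δrequired reserves = 12% × +¥171M = +¥20.52M.
Δexcess reserves = Δreserves − Δrequired = +¥741M − (+¥20.52M) = +¥720.48 million.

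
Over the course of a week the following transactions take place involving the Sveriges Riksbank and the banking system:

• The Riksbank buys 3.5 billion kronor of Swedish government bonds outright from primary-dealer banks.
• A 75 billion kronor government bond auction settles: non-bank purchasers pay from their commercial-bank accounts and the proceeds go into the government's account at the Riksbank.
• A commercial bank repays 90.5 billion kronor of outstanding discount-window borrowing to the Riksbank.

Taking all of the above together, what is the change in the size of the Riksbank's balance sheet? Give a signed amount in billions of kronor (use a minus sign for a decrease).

OMO purchase (from banks) 3.5 billion kronor: a Riksbank asset is acquired → +3.5B.
Government account inflow 75 billion kronor: only the composition of liabilities changes → 0.
Discount-window repayment 90.5 billion kronor: a Riksbank asset is shed → −90.5B.
Net: 3.5 + 0 − 90.5 = -87 billion.

-87 billion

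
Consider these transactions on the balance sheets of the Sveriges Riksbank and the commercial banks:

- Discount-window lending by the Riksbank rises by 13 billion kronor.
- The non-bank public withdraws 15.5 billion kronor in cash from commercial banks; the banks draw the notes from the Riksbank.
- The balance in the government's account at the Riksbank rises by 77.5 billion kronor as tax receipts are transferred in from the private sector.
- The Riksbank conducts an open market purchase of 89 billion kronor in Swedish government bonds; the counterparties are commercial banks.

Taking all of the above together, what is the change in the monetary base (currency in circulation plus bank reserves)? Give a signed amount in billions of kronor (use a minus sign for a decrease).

+24.5 billion

Discount-window loan 13 billion kronor: Riksbank balance sheet expands → +13B.
Currency withdrawal 15.5 billion kronor: just a shift between currency and reserves — both are base money → 0.
Government account inflow 77.5 billion kronor: reserves shift to a non-base liability → −77.5B.
OMO purchase (from banks) 89 billion kronor: Riksbank balance sheet expands → +89B.
Net: 13 + 0 − 77.5 + 89 = +24.5 billion.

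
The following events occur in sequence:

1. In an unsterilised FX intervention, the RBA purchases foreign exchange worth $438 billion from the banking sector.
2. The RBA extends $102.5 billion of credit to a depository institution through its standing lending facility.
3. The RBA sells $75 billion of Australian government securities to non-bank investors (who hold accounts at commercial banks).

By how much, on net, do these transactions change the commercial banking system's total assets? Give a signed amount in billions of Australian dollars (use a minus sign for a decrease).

+$27.5 billion

RBA balance sheet:
  Assets:      Securities −$75B, Loans to banks +$102.5B, Foreign assets +$438B
  Liabilities: Bank reserves +$465.5B
Commercial banking system:
  Assets:      Reserves at CB +$465.5B, Foreign assets −$438B
  Liabilities: Checkable deposits −$75B, Borrowings from CB +$102.5B
Change in total bank assets = +$27.5 billion.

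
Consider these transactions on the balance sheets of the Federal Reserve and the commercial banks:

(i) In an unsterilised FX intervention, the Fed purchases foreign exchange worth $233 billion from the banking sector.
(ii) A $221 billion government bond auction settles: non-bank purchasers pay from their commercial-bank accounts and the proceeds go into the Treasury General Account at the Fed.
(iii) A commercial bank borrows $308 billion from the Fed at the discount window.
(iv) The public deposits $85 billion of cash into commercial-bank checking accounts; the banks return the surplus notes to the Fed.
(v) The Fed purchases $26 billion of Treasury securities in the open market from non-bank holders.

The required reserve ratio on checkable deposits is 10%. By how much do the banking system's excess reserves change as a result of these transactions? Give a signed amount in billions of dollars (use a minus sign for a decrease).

+$442 billion

FX purchase $233 billion: reserves +$233B, deposits 0.
Government account inflow $221 billion: reserves −$221B, deposits −$221B.
Discount-window loan $308 billion: reserves +$308B, deposits 0.
Currency deposit $85 billion: reserves +$85B, deposits +$85B.
Asset purchase (from non-banks) $26 billion: reserves +$26B, deposits +$26B.
Totals: Δreserves = +$431B, Δdeposits = −$110B.
Δrequired reserves = 10% × −$110B = −$11B.
Δexcess reserves = Δreserves − Δrequired = +$431B − (−$11B) = +$442 billion.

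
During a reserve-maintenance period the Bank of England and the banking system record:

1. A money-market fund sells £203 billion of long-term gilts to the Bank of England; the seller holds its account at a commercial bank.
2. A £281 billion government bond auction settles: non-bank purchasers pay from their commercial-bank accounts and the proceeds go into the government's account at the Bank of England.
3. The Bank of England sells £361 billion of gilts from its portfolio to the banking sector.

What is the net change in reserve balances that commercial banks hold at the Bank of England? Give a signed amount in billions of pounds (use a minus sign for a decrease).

-£439 billion

Bank of England balance sheet:
  Assets:      Securities −£158B
  Liabilities: Bank reserves −£439B, Government deposits +£281B
So the change in reserve balances that commercial banks hold at the Bank of England is -£439 billion.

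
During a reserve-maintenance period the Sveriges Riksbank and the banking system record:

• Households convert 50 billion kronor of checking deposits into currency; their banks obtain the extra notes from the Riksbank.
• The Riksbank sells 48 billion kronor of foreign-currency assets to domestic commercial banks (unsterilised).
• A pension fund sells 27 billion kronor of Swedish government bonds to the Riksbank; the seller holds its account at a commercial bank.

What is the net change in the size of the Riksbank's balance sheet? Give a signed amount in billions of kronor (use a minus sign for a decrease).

-21 billion

Currency withdrawal 50 billion kronor: only the composition of liabilities changes → 0.
FX sale 48 billion kronor: a Riksbank asset is shed → −48B.
Asset purchase (from non-banks) 27 billion kronor: a Riksbank asset is acquired → +27B.
Net: 0 − 48 + 27 = -21 billion.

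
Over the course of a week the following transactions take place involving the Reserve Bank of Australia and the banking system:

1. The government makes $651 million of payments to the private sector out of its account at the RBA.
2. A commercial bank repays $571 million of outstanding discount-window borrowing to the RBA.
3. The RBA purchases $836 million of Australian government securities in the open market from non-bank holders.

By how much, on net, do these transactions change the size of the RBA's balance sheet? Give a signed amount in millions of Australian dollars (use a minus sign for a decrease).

+$265 million

Government spending $651 million: only the composition of liabilities changes → 0.
Discount-window repayment $571 million: an RBA asset is shed → −$571M.
Asset purchase (from non-banks) $836 million: an RBA asset is acquired → +$836M.
Net: 0 − 571 + 836 = +$265 million.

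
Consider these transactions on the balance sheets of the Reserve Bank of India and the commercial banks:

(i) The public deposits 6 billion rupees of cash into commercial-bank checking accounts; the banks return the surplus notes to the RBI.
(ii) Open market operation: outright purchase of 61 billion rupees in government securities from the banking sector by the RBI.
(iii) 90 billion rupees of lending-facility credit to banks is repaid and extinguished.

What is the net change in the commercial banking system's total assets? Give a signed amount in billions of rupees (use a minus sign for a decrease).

RBI balance sheet:
  Assets:      Securities +61B, Loans to banks −90B
  Liabilities: Bank reserves −23B, Currency in circulation −6B
Commercial banking system:
  Assets:      Reserves at CB −23B, Securities −61B
  Liabilities: Checkable deposits +6B, Borrowings from CB −90B
Change in total bank assets = -84 billion.

-84 billion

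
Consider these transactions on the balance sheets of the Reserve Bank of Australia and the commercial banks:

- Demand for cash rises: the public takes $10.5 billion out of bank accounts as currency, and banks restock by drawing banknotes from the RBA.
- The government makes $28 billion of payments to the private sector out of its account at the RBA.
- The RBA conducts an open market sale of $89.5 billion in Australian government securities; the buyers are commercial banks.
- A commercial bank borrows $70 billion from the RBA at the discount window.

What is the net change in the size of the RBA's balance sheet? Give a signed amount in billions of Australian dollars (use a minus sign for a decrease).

Currency withdrawal $10.5 billion: only the composition of liabilities changes → 0.
Government spending $28 billion: only the composition of liabilities changes → 0.
OMO sale (to banks) $89.5 billion: an RBA asset is shed → −$89.5B.
Discount-window loan $70 billion: an RBA asset is acquired → +$70B.
Net: 0 + 0 − 89.5 + 70 = -$19.5 billion.

-$19.5 billion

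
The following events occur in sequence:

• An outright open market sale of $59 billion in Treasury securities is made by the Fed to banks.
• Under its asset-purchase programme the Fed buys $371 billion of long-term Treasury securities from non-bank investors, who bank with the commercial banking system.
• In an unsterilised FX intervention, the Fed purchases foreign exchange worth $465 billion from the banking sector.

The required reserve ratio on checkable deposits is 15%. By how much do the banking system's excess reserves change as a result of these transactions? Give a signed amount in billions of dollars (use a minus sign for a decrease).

OMO sale (to banks) $59 billion: reserves −$59B, deposits 0.
Asset purchase (from non-banks) $371 billion: reserves +$371B, deposits +$371B.
FX purchase $465 billion: reserves +$465B, deposits 0.
Totals: Δreserves = +$777B, Δdeposits = +$371B.
Δrequired reserves = 15% × +$371B = +$55.65B.
Δexcess reserves = Δreserves − Δrequired = +$777B − (+$55.65B) = +$721.35 billion.

+$721.35 billion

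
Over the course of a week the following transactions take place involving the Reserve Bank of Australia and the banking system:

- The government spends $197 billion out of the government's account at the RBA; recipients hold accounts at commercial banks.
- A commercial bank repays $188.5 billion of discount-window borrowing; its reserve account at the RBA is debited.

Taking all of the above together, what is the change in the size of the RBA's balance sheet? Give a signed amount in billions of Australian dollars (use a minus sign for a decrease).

-$188.5 billion

Government spending $197 billion: only the composition of liabilities changes → 0.
Discount-window repayment $188.5 billion: an RBA asset is shed → −$188.5B.
Net: 0 − 188.5 = -$188.5 billion.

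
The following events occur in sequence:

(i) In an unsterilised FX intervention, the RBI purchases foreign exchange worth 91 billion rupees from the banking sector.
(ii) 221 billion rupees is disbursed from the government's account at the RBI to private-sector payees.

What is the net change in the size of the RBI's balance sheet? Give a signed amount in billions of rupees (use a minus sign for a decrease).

RBI balance sheet:
  Assets:      Foreign assets +91B
  Liabilities: Bank reserves +312B, Government deposits −221B
Change in total RBI assets = +91 billion.

+91 billion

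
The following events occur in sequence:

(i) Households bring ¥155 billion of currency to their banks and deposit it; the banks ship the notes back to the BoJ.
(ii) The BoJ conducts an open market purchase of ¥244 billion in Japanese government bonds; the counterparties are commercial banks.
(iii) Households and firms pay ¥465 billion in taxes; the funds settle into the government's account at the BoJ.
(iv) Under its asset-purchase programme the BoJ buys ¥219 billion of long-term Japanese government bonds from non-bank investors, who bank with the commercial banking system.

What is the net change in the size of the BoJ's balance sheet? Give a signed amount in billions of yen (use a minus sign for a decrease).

+¥463 billion

Currency deposit ¥155 billion: only the composition of liabilities changes → 0.
OMO purchase (from banks) ¥244 billion: a BoJ asset is acquired → +¥244B.
Government account inflow ¥465 billion: only the composition of liabilities changes → 0.
Asset purchase (from non-banks) ¥219 billion: a BoJ asset is acquired → +¥219B.
Net: 0 + 244 + 0 + 219 = +¥463 billion.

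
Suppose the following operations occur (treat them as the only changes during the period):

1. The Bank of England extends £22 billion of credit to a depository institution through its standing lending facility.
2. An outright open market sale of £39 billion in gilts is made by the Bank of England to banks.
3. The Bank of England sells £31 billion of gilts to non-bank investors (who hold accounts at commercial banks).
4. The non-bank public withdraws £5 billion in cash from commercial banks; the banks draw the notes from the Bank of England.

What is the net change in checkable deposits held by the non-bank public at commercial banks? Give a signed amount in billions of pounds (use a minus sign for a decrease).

Bank of England balance sheet:
  Assets:      Securities −£70B, Loans to banks +£22B
  Liabilities: Bank reserves −£53B, Currency in circulation +£5B
Commercial banking system:
  Assets:      Reserves at CB −£53B, Securities +£39B
  Liabilities: Checkable deposits −£36B, Borrowings from CB +£22B
So the change in checkable deposits held by the non-bank public at commercial banks is -£36 billion.

-£36 billion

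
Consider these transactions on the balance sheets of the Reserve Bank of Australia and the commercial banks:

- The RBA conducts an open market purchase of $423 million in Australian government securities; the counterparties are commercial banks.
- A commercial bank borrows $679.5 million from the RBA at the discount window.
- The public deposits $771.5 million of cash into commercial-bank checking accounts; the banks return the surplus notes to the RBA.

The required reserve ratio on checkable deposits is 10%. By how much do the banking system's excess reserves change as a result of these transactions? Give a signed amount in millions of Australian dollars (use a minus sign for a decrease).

+$1796.85 million

OMO purchase (from banks) $423 million: reserves +$423M, deposits 0.
Discount-window loan $679.5 million: reserves +$679.5M, deposits 0.
Currency deposit $771.5 million: reserves +$771.5M, deposits +$771.5M.
Totals: Δreserves = +$1874M, Δdeposits = +$771.5M.
Δrequired reserves = 10% × +$771.5M = +$77.15M.
Δexcess reserves = Δreserves − Δrequired = +$1874M − (+$77.15M) = +$1796.85 million.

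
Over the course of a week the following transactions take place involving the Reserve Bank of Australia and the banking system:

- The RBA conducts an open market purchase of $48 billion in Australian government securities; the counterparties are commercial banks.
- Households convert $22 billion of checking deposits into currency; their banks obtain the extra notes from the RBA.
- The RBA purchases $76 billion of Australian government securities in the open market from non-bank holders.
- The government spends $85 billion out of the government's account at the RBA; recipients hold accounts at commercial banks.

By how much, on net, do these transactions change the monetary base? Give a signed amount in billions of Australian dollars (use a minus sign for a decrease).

RBA balance sheet:
  Assets:      Securities +$124B
  Liabilities: Bank reserves +$187B, Currency in circulation +$22B, Government deposits −$85B
Commercial banking system:
  Assets:      Reserves at CB +$187B, Securities −$48B
  Liabilities: Checkable deposits +$139B
Monetary base = currency + reserves: +$22B + (+$187B) = +$209 billion.

+$209 billion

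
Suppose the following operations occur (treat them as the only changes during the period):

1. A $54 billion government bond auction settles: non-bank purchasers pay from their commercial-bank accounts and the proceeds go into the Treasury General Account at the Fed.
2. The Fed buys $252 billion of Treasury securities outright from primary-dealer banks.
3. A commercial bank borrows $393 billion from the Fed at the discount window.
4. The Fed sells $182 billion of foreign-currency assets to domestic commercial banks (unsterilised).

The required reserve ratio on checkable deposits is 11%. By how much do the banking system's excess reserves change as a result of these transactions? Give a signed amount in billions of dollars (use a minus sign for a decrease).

Government account inflow $54 billion: reserves −$54B, deposits −$54B.
OMO purchase (from banks) $252 billion: reserves +$252B, deposits 0.
Discount-window loan $393 billion: reserves +$393B, deposits 0.
FX sale $182 billion: reserves −$182B, deposits 0.
Totals: Δreserves = +$409B, Δdeposits = −$54B.
Δrequired reserves = 11% × −$54B = −$5.94B.
Δexcess reserves = Δreserves − Δrequired = +$409B − (−$5.94B) = +$414.94 billion.

+$414.94 billion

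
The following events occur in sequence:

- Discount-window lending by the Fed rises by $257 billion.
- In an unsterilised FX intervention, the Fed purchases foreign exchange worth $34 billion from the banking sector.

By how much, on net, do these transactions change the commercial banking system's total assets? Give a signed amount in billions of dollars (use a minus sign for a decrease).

+$257 billion

Fed balance sheet:
  Assets:      Loans to banks +$257B, Foreign assets +$34B
  Liabilities: Bank reserves +$291B
Commercial banking system:
  Assets:      Reserves at CB +$291B, Foreign assets −$34B
  Liabilities: Borrowings from CB +$257B
Change in total bank assets = +$257 billion.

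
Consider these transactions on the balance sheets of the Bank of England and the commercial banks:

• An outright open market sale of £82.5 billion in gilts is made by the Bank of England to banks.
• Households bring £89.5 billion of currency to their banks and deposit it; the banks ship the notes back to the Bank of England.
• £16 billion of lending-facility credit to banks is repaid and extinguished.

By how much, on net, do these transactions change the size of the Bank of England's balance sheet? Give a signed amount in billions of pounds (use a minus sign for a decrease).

-£98.5 billion

Bank of England balance sheet:
  Assets:      Securities −£82.5B, Loans to banks −£16B
  Liabilities: Bank reserves −£9B, Currency in circulation −£89.5B
Change in total Bank of England assets = -£98.5 billion.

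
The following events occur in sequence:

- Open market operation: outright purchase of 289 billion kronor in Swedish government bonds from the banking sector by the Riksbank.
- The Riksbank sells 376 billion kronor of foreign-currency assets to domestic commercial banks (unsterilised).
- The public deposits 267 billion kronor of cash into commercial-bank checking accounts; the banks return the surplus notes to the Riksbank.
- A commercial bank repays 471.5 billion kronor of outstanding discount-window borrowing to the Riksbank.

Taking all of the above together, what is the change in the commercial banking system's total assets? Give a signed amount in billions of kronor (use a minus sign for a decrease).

-204.5 billion

Riksbank balance sheet:
  Assets:      Securities +289B, Loans to banks −471.5B, Foreign assets −376B
  Liabilities: Bank reserves −291.5B, Currency in circulation −267B
Commercial banking system:
  Assets:      Reserves at CB −291.5B, Securities −289B, Foreign assets +376B
  Liabilities: Checkable deposits +267B, Borrowings from CB −471.5B
Change in total bank assets = -204.5 billion.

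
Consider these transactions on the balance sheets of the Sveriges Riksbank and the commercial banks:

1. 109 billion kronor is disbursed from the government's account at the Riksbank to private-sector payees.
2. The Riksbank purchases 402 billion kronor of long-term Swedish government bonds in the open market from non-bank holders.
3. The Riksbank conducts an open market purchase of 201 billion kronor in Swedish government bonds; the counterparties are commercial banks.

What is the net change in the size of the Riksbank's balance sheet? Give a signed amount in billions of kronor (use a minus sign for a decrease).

+603 billion

Riksbank balance sheet:
  Assets:      Securities +603B
  Liabilities: Bank reserves +712B, Government deposits −109B
Change in total Riksbank assets = +603 billion.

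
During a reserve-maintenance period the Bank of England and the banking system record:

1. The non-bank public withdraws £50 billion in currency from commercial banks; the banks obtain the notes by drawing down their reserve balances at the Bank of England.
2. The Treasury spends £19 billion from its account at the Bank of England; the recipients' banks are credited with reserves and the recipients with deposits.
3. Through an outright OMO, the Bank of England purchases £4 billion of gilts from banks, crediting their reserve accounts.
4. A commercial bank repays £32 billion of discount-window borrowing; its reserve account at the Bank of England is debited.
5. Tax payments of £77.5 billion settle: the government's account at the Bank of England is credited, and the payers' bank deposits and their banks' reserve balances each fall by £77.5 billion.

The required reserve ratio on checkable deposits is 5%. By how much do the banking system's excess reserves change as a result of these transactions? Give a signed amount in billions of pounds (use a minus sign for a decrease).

Currency withdrawal £50 billion: reserves −£50B, deposits −£50B.
Government spending £19 billion: reserves +£19B, deposits +£19B.
OMO purchase (from banks) £4 billion: reserves +£4B, deposits 0.
Discount-window repayment £32 billion: reserves −£32B, deposits 0.
Government account inflow £77.5 billion: reserves −£77.5B, deposits −£77.5B.
Totals: Δreserves = −£136.5B, Δdeposits = −£108.5B.
Δrequired reserves = 5% × −£108.5B = −£5.425B.
Δexcess reserves = Δreserves − Δrequired = −£136.5B − (−£5.425B) = -£131.075 billion.

-£131.075 billion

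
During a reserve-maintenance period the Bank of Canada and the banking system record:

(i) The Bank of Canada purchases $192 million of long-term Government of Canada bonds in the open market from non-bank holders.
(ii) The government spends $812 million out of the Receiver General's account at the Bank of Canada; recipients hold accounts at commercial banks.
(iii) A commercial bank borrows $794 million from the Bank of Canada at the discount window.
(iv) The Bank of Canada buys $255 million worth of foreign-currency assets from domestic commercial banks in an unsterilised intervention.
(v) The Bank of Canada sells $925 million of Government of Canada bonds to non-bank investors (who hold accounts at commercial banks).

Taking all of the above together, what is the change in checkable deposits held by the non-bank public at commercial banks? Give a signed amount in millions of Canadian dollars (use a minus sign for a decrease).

+$79 million

Bank of Canada balance sheet:
  Assets:      Securities −$733M, Loans to banks +$794M, Foreign assets +$255M
  Liabilities: Bank reserves +$1128M, Government deposits −$812M
Commercial banking system:
  Assets:      Reserves at CB +$1128M, Foreign assets −$255M
  Liabilities: Checkable deposits +$79M, Borrowings from CB +$794M
So the change in checkable deposits held by the non-bank public at commercial banks is +$79 million.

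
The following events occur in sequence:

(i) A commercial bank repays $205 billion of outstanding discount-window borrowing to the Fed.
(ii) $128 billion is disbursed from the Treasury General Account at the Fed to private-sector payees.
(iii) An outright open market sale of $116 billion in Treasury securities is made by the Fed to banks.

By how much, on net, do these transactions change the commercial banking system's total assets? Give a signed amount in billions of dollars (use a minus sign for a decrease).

Discount-window repayment $205 billion: bank balance sheets shrink → −$205B.
Government spending $128 billion: bank balance sheets expand → +$128B.
OMO sale (to banks) $116 billion: just an asset swap on bank balance sheets → 0.
Net: −205 + 128 + 0 = -$77 billion.

-$77 billion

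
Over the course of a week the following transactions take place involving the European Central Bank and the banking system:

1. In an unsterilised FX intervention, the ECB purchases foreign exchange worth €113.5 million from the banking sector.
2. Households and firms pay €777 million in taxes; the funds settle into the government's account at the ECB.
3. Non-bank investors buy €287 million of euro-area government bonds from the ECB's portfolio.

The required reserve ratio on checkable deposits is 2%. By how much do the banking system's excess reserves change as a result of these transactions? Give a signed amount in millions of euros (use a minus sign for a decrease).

-€929.22 million

FX purchase €113.5 million: reserves +€113.5M, deposits 0.
Government account inflow €777 million: reserves −€777M, deposits −€777M.
Asset sale (to non-banks) €287 million: reserves −€287M, deposits −€287M.
Totals: Δreserves = −€950.5M, Δdeposits = −€1064M.
Δrequired reserves = 2% × −€1064M = −€21.28M.
Δexcess reserves = Δreserves − Δrequired = −€950.5M − (−€21.28M) = -€929.22 million.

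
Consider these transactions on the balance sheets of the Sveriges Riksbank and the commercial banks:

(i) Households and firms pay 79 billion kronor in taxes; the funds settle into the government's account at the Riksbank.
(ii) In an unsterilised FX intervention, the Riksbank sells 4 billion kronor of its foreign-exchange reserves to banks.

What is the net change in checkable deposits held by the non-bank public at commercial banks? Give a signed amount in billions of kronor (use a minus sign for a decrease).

-79 billion

Riksbank balance sheet:
  Assets:      Foreign assets −4B
  Liabilities: Bank reserves −83B, Government deposits +79B
Commercial banking system:
  Assets:      Reserves at CB −83B, Foreign assets +4B
  Liabilities: Checkable deposits −79B
So the change in checkable deposits held by the non-bank public at commercial banks is -79 billion.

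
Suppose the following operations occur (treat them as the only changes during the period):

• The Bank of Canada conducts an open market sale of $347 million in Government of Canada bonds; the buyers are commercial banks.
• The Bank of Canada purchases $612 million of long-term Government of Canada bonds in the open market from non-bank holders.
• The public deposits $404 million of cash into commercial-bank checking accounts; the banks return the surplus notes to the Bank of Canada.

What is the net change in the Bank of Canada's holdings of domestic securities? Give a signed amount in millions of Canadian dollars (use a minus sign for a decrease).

+$265 million

Bank of Canada balance sheet:
  Assets:      Securities +$265M
  Liabilities: Bank reserves +$669M, Currency in circulation −$404M
So the change in the Bank of Canada's holdings of domestic securities is +$265 million.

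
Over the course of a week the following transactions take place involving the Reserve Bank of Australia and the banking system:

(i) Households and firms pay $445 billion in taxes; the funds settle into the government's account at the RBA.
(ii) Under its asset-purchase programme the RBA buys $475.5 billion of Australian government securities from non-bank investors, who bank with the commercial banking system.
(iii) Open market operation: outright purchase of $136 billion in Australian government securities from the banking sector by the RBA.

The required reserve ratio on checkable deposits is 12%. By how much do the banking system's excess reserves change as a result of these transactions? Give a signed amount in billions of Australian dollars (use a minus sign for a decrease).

Government account inflow $445 billion: reserves −$445B, deposits −$445B.
Asset purchase (from non-banks) $475.5 billion: reserves +$475.5B, deposits +$475.5B.
OMO purchase (from banks) $136 billion: reserves +$136B, deposits 0.
Totals: Δreserves = +$166.5B, Δdeposits = +$30.5B.
Δrequired reserves = 12% × +$30.5B = +$3.66B.
Δexcess reserves = Δreserves − Δrequired = +$166.5B − (+$3.66B) = +$162.84 billion.

+$162.84 billion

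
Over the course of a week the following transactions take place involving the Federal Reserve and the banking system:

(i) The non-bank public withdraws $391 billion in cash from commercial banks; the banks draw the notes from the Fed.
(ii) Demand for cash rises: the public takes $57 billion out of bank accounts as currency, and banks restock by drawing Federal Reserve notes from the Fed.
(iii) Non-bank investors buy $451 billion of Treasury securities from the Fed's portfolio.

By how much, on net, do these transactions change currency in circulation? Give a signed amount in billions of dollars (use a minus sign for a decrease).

+$448 billion

Fed balance sheet:
  Assets:      Securities −$451B
  Liabilities: Bank reserves −$899B, Currency in circulation +$448B
Commercial banking system:
  Assets:      Reserves at CB −$899B
  Liabilities: Checkable deposits −$899B
So the change in currency in circulation is +$448 billion.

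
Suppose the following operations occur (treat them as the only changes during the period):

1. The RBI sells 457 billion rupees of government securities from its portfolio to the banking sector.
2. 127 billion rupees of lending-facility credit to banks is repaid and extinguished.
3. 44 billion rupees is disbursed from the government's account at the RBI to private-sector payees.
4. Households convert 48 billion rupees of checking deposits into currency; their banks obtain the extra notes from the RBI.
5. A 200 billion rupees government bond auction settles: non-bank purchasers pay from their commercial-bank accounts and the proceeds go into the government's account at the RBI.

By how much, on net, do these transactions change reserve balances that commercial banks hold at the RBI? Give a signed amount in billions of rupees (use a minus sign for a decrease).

RBI balance sheet:
  Assets:      Securities −457B, Loans to banks −127B
  Liabilities: Bank reserves −788B, Currency in circulation +48B, Government deposits +156B
So the change in reserve balances that commercial banks hold at the RBI is -788 billion.

-788 billion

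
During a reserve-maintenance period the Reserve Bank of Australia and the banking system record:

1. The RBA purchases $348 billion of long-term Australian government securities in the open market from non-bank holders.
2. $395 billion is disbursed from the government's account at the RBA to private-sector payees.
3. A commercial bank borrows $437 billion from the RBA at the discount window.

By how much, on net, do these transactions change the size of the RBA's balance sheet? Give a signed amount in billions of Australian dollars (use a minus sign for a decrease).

RBA balance sheet:
  Assets:      Securities +$348B, Loans to banks +$437B
  Liabilities: Bank reserves +$1180B, Government deposits −$395B
Change in total RBA assets = +$785 billion.

+$785 billion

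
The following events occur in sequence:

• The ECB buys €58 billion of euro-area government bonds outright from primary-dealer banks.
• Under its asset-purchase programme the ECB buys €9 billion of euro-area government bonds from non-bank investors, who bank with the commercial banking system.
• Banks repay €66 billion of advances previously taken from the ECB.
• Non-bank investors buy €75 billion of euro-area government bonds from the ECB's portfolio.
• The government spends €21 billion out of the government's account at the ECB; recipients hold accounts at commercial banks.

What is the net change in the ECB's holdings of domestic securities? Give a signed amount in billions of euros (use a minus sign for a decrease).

OMO purchase (from banks) €58 billion: securities added to the ECB's portfolio → +€58B.
Asset purchase (from non-banks) €9 billion: securities added to the ECB's portfolio → +€9B.
Discount-window repayment €66 billion: the ECB's securities portfolio is untouched → 0.
Asset sale (to non-banks) €75 billion: securities removed from the ECB's portfolio → −€75B.
Government spending €21 billion: the ECB's securities portfolio is untouched → 0.
Net: 58 + 9 + 0 − 75 + 0 = -€8 billion.

-€8 billion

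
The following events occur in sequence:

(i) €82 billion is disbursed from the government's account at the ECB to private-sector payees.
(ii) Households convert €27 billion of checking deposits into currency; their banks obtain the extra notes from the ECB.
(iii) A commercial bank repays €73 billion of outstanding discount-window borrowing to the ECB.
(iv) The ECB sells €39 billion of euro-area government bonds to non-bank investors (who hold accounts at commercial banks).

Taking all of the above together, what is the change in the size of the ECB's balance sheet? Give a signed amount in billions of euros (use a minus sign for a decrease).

Government spending €82 billion: only the composition of liabilities changes → 0.
Currency withdrawal €27 billion: only the composition of liabilities changes → 0.
Discount-window repayment €73 billion: an ECB asset is shed → −€73B.
Asset sale (to non-banks) €39 billion: an ECB asset is shed → −€39B.
Net: 0 + 0 − 73 − 39 = -€112 billion.

-€112 billion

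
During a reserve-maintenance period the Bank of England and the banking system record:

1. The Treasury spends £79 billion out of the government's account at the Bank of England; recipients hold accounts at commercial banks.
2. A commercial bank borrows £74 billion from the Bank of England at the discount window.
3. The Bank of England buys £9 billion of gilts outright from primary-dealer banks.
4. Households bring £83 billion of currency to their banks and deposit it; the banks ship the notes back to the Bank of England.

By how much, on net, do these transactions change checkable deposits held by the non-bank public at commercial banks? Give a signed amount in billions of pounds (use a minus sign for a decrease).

+£162 billion

Government spending £79 billion: non-bank counterparties' bank balances rise → +£79B.
Discount-window loan £74 billion: the counterparty is a bank, so public deposits are unchanged → 0.
OMO purchase (from banks) £9 billion: the counterparty is a bank, so public deposits are unchanged → 0.
Currency deposit £83 billion: non-bank counterparties' bank balances rise → +£83B.
Net: 79 + 0 + 0 + 83 = +£162 billion.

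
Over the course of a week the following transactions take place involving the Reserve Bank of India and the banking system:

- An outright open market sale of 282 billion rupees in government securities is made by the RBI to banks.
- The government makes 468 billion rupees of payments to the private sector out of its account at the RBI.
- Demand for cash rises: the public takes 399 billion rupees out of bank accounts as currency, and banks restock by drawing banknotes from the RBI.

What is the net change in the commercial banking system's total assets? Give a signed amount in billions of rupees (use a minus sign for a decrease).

+69 billion

OMO sale (to banks) 282 billion rupees: just an asset swap on bank balance sheets → 0.
Government spending 468 billion rupees: bank balance sheets expand → +468B.
Currency withdrawal 399 billion rupees: bank balance sheets shrink → −399B.
Net: 0 + 468 − 399 = +69 billion.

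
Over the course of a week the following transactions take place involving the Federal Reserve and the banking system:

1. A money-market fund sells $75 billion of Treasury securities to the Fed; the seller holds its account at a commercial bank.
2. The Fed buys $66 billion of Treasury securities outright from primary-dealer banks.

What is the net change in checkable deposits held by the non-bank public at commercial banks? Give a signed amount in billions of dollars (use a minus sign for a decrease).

Asset purchase (from non-banks) $75 billion: non-bank counterparties' bank balances rise → +$75B.
OMO purchase (from banks) $66 billion: the counterparty is a bank, so public deposits are unchanged → 0.
Net: 75 + 0 = +$75 billion.

+$75 billion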